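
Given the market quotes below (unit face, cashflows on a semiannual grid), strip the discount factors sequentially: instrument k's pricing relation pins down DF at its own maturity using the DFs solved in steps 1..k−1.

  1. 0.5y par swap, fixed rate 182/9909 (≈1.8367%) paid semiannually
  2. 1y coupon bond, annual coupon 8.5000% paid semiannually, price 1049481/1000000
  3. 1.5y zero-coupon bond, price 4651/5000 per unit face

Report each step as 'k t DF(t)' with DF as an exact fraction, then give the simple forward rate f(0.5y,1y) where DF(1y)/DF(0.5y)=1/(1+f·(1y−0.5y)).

step 1 [0.5y] swap r/2=91/9909: DF=(1 − 91/9909·(0))/(1+91/9909) = 9909/10000 ≈ 0.990900
step 2 [1y] bond c/2=17/400: DF=(1049481/1000000 − 17/400·(0.990900))/(1+17/400) = 9663/10000 ≈ 0.966300
step 3 [1.5y] zero: DF = P = 4651/5000 ≈ 0.930200

1 1/2 9909/10000
2 1 9663/10000
3 3/2 4651/5000
f(0.5y,1y) = ((9909/10000)/(9663/10000) − 1)/(1/2) = 164/3221 ≈ 5.0916%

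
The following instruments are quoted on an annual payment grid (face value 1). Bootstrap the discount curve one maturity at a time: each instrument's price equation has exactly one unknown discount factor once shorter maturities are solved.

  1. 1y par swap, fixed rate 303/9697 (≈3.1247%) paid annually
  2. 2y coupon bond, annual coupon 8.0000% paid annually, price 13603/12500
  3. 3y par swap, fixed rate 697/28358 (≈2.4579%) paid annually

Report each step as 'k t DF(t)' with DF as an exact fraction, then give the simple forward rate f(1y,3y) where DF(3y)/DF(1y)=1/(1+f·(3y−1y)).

step 1 [1y] swap r/1=303/9697: DF=(1 − 303/9697·(0))/(1+303/9697) = 9697/10000 ≈ 0.969700
step 2 [2y] bond c/1=2/25: DF=(13603/12500 − 2/25·(0.969700))/(1+2/25) = 4679/5000 ≈ 0.935800
step 3 [3y] swap r/1=697/28358: DF=(1 − 697/28358·(0.969700+0.935800))/(1+697/28358) = 9303/10000 ≈ 0.930300

1 1 9697/10000
2 2 4679/5000
3 3 9303/10000
f(1y,3y) = ((9697/10000)/(9303/10000) − 1)/(2) = 197/9303 ≈ 2.1176%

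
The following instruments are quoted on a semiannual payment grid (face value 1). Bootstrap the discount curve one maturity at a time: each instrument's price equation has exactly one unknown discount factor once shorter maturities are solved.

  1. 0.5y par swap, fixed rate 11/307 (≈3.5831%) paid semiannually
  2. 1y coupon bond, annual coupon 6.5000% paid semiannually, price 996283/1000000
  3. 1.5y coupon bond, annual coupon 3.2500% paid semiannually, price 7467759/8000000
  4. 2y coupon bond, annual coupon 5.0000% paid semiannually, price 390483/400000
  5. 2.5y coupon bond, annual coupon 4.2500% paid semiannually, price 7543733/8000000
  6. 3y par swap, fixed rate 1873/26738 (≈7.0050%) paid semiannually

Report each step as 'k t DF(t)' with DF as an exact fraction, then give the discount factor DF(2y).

1 1/2 614/625
2 1 467/500
3 3/2 8879/10000
4 2 221/250
5 5/2 4233/5000
6 3 8127/10000
DF(2y) = 221/250 ≈ 0.884000

step 1 [0.5y] swap r/2=11/614: DF=(1 − 11/614·(0))/(1+11/614) = 614/625 ≈ 0.982400
step 2 [1y] bond c/2=13/400: DF=(996283/1000000 − 13/400·(0.982400))/(1+13/400) = 467/500 ≈ 0.934000
step 3 [1.5y] bond c/2=13/800: DF=(7467759/8000000 − 13/800·(0.982400+0.934000))/(1+13/800) = 8879/10000 ≈ 0.887900
step 4 [2y] bond c/2=1/40: DF=(390483/400000 − 1/40·(0.982400+0.934000+0.887900))/(1+1/40) = 221/250 ≈ 0.884000
step 5 [2.5y] bond c/2=17/800: DF=(7543733/8000000 − 17/800·(0.982400+0.934000+0.887900+0.884000))/(1+17/800) = 4233/5000 ≈ 0.846600
step 6 [3y] swap r/2=1873/53476: DF=(1 − 1873/53476·(0.982400+0.934000+0.887900+0.884000+0.846600))/(1+1873/53476) = 8127/10000 ≈ 0.812700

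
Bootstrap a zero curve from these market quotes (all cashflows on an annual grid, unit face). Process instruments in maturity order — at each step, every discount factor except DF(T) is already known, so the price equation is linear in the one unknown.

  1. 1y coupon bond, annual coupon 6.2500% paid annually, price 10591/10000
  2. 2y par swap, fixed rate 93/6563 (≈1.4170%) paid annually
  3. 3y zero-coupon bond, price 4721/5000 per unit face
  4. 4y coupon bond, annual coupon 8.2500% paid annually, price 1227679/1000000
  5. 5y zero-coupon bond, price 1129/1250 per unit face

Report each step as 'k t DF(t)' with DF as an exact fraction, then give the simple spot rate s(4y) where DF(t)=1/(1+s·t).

1 1 623/625
2 2 9721/10000
3 3 4721/5000
4 4 9121/10000
5 5 1129/1250
s(4y) = (1/(9121/10000) − 1)/(4) = 879/36484 ≈ 2.4093%

step 1 [1y] bond c/1=1/16: DF=(10591/10000 − 1/16·(0))/(1+1/16) = 623/625 ≈ 0.996800
step 2 [2y] swap r/1=93/6563: DF=(1 − 93/6563·(0.996800))/(1+93/6563) = 9721/10000 ≈ 0.972100
step 3 [3y] zero: DF = P = 4721/5000 ≈ 0.944200
step 4 [4y] bond c/1=33/400: DF=(1227679/1000000 − 33/400·(0.996800+0.972100+0.944200))/(1+33/400) = 9121/10000 ≈ 0.912100
step 5 [5y] zero: DF = P = 1129/1250 ≈ 0.903200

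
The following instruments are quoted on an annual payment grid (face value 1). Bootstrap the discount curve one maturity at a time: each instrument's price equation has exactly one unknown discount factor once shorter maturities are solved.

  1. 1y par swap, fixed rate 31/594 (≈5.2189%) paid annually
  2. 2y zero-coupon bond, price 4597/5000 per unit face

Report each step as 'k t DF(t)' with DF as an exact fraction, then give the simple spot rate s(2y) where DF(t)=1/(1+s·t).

1 1 594/625
2 2 4597/5000
s(2y) = (1/(4597/5000) − 1)/(2) = 403/9194 ≈ 4.3833%

step 1 [1y] swap r/1=31/594: DF=(1 − 31/594·(0))/(1+31/594) = 594/625 ≈ 0.950400
step 2 [2y] zero: DF = P = 4597/5000 ≈ 0.919400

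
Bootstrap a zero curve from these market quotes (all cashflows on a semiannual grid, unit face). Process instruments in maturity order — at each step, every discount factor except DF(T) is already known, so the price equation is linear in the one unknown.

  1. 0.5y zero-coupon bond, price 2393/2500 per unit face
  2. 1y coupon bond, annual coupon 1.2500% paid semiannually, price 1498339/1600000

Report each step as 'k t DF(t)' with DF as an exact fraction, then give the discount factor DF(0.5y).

step 1 [0.5y] zero: DF = P = 2393/2500 ≈ 0.957200
step 2 [1y] bond c/2=1/160: DF=(1498339/1600000 − 1/160·(0.957200))/(1+1/160) = 9247/10000 ≈ 0.924700

1 1/2 2393/2500
2 1 9247/10000
DF(0.5y) = 2393/2500 ≈ 0.957200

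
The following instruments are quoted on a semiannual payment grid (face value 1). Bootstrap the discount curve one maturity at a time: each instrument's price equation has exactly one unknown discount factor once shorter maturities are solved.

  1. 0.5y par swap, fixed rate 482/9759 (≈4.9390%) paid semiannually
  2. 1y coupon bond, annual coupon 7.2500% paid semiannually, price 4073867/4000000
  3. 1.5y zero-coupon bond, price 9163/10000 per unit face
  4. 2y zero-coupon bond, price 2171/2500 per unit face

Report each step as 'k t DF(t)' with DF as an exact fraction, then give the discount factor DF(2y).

step 1 [0.5y] swap r/2=241/9759: DF=(1 − 241/9759·(0))/(1+241/9759) = 9759/10000 ≈ 0.975900
step 2 [1y] bond c/2=29/800: DF=(4073867/4000000 − 29/800·(0.975900))/(1+29/800) = 9487/10000 ≈ 0.948700
step 3 [1.5y] zero: DF = P = 9163/10000 ≈ 0.916300
step 4 [2y] zero: DF = P = 2171/2500 ≈ 0.868400

1 1/2 9759/10000
2 1 9487/10000
3 3/2 9163/10000
4 2 2171/2500
DF(2y) = 2171/2500 ≈ 0.868400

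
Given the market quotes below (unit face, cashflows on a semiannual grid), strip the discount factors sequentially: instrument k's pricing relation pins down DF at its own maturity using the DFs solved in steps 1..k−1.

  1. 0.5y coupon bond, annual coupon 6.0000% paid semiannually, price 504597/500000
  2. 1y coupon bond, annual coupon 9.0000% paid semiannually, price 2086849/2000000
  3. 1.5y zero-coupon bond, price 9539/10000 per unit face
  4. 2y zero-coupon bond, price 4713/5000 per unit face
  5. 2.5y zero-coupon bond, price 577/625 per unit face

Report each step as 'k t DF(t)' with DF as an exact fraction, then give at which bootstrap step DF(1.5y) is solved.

1 1/2 4899/5000
2 1 9563/10000
3 3/2 9539/10000
4 2 4713/5000
5 5/2 577/625
DF(1.5y) is solved at step 3

step 1 [0.5y] bond c/2=3/100: DF=(504597/500000 − 3/100·(0))/(1+3/100) = 4899/5000 ≈ 0.979800
step 2 [1y] bond c/2=9/200: DF=(2086849/2000000 − 9/200·(0.979800))/(1+9/200) = 9563/10000 ≈ 0.956300
step 3 [1.5y] zero: DF = P = 9539/10000 ≈ 0.953900
step 4 [2y] zero: DF = P = 4713/5000 ≈ 0.942600
step 5 [2.5y] zero: DF = P = 577/625 ≈ 0.923200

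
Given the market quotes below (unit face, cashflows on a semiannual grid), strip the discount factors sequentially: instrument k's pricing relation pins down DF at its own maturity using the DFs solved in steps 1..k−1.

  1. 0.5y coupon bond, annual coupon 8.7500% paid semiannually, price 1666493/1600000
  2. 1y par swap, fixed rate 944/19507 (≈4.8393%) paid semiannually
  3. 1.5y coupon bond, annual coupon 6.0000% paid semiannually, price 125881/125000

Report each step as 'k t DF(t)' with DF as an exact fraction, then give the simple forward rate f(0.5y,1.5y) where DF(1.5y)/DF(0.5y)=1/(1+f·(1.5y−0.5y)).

step 1 [0.5y] bond c/2=7/160: DF=(1666493/1600000 − 7/160·(0))/(1+7/160) = 9979/10000 ≈ 0.997900
step 2 [1y] swap r/2=472/19507: DF=(1 − 472/19507·(0.997900))/(1+472/19507) = 1191/1250 ≈ 0.952800
step 3 [1.5y] bond c/2=3/100: DF=(125881/125000 − 3/100·(0.997900+0.952800))/(1+3/100) = 9209/10000 ≈ 0.920900

1 1/2 9979/10000
2 1 1191/1250
3 3/2 9209/10000
f(0.5y,1.5y) = ((9979/10000)/(9209/10000) − 1)/(1) = 770/9209 ≈ 8.3614%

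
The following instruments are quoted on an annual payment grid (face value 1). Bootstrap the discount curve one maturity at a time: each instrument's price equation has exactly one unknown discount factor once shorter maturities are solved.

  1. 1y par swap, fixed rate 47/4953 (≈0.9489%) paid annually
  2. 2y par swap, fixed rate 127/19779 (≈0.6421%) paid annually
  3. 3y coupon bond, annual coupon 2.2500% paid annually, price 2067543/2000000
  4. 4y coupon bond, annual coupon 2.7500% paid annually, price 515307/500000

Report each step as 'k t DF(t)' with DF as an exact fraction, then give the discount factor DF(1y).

step 1 [1y] swap r/1=47/4953: DF=(1 − 47/4953·(0))/(1+47/4953) = 4953/5000 ≈ 0.990600
step 2 [2y] swap r/1=127/19779: DF=(1 − 127/19779·(0.990600))/(1+127/19779) = 9873/10000 ≈ 0.987300
step 3 [3y] bond c/1=9/400: DF=(2067543/2000000 − 9/400·(0.990600+0.987300))/(1+9/400) = 387/400 ≈ 0.967500
step 4 [4y] bond c/1=11/400: DF=(515307/500000 − 11/400·(0.990600+0.987300+0.967500))/(1+11/400) = 4621/5000 ≈ 0.924200

1 1 4953/5000
2 2 9873/10000
3 3 387/400
4 4 4621/5000
DF(1y) = 4953/5000 ≈ 0.990600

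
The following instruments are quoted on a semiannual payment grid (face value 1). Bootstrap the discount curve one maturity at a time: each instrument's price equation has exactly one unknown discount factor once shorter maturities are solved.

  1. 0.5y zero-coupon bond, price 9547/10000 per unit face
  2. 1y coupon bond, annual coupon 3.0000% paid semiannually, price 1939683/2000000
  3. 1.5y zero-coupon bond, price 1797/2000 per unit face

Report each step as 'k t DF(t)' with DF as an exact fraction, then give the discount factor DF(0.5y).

step 1 [0.5y] zero: DF = P = 9547/10000 ≈ 0.954700
step 2 [1y] bond c/2=3/200: DF=(1939683/2000000 − 3/200·(0.954700))/(1+3/200) = 4707/5000 ≈ 0.941400
step 3 [1.5y] zero: DF = P = 1797/2000 ≈ 0.898500

1 1/2 9547/10000
2 1 4707/5000
3 3/2 1797/2000
DF(0.5y) = 9547/10000 ≈ 0.954700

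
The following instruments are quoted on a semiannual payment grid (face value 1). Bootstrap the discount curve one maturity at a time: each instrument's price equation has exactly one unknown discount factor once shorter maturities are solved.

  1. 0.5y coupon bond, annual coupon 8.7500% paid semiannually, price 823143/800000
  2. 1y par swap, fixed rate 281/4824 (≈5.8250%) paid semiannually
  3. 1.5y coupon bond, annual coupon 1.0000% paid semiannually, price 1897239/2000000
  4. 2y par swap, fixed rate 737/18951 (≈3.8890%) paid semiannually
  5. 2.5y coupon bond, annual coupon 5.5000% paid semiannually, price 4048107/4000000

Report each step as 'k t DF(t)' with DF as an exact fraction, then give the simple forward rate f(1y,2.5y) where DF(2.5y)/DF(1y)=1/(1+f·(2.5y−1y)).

step 1 [0.5y] bond c/2=7/160: DF=(823143/800000 − 7/160·(0))/(1+7/160) = 4929/5000 ≈ 0.985800
step 2 [1y] swap r/2=281/9648: DF=(1 − 281/9648·(0.985800))/(1+281/9648) = 4719/5000 ≈ 0.943800
step 3 [1.5y] bond c/2=1/200: DF=(1897239/2000000 − 1/200·(0.985800+0.943800))/(1+1/200) = 9343/10000 ≈ 0.934300
step 4 [2y] swap r/2=737/37902: DF=(1 − 737/37902·(0.985800+0.943800+0.934300))/(1+737/37902) = 9263/10000 ≈ 0.926300
step 5 [2.5y] bond c/2=11/400: DF=(4048107/4000000 − 11/400·(0.985800+0.943800+0.934300+0.926300))/(1+11/400) = 1767/2000 ≈ 0.883500

1 1/2 4929/5000
2 1 4719/5000
3 3/2 9343/10000
4 2 9263/10000
5 5/2 1767/2000
f(1y,2.5y) = ((4719/5000)/(1767/2000) − 1)/(3/2) = 134/2945 ≈ 4.5501%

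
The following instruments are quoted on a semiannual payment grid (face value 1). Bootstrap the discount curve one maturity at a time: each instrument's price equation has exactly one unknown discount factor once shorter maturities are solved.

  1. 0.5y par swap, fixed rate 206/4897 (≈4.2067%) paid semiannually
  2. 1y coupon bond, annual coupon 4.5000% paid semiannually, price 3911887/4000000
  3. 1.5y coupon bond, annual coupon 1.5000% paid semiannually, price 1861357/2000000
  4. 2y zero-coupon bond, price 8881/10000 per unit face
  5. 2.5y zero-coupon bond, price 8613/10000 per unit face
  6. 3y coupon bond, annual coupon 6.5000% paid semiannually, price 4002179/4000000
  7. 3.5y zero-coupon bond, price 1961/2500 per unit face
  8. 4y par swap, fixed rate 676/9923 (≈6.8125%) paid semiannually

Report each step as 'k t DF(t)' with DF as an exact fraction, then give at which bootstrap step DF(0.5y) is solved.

step 1 [0.5y] swap r/2=103/4897: DF=(1 − 103/4897·(0))/(1+103/4897) = 4897/5000 ≈ 0.979400
step 2 [1y] bond c/2=9/400: DF=(3911887/4000000 − 9/400·(0.979400))/(1+9/400) = 9349/10000 ≈ 0.934900
step 3 [1.5y] bond c/2=3/400: DF=(1861357/2000000 − 3/400·(0.979400+0.934900))/(1+3/400) = 1819/2000 ≈ 0.909500
step 4 [2y] zero: DF = P = 8881/10000 ≈ 0.888100
step 5 [2.5y] zero: DF = P = 8613/10000 ≈ 0.861300
step 6 [3y] bond c/2=13/400: DF=(4002179/4000000 − 13/400·(0.979400+0.934900+0.909500+0.888100+0.861300))/(1+13/400) = 8251/10000 ≈ 0.825100
step 7 [3.5y] zero: DF = P = 1961/2500 ≈ 0.784400
step 8 [4y] swap r/2=338/9923: DF=(1 − 338/9923·(0.979400+0.934900+0.909500+0.888100+0.861300+0.825100+0.784400))/(1+338/9923) = 3817/5000 ≈ 0.763400

1 1/2 4897/5000
2 1 9349/10000
3 3/2 1819/2000
4 2 8881/10000
5 5/2 8613/10000
6 3 8251/10000
7 7/2 1961/2500
8 4 3817/5000
DF(0.5y) is solved at step 1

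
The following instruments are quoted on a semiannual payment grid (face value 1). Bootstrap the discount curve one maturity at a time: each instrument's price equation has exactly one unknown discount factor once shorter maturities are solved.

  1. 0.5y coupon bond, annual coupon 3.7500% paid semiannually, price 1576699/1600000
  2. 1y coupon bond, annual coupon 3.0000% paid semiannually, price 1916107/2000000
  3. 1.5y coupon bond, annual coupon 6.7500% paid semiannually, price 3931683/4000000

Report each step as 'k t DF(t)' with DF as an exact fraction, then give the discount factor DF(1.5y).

step 1 [0.5y] bond c/2=3/160: DF=(1576699/1600000 − 3/160·(0))/(1+3/160) = 9673/10000 ≈ 0.967300
step 2 [1y] bond c/2=3/200: DF=(1916107/2000000 − 3/200·(0.967300))/(1+3/200) = 581/625 ≈ 0.929600
step 3 [1.5y] bond c/2=27/800: DF=(3931683/4000000 − 27/800·(0.967300+0.929600))/(1+27/800) = 8889/10000 ≈ 0.888900

1 1/2 9673/10000
2 1 581/625
3 3/2 8889/10000
DF(1.5y) = 8889/10000 ≈ 0.888900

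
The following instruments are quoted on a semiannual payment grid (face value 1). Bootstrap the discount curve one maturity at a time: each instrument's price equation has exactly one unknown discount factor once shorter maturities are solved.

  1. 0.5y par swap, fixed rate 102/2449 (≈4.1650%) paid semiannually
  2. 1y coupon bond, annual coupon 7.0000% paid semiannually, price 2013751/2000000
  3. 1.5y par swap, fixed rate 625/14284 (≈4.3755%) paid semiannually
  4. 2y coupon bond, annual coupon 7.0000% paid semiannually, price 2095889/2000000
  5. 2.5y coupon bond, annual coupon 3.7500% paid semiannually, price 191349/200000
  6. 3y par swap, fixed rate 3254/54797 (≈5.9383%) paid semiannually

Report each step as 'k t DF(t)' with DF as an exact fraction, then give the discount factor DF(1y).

step 1 [0.5y] swap r/2=51/2449: DF=(1 − 51/2449·(0))/(1+51/2449) = 2449/2500 ≈ 0.979600
step 2 [1y] bond c/2=7/200: DF=(2013751/2000000 − 7/200·(0.979600))/(1+7/200) = 9397/10000 ≈ 0.939700
step 3 [1.5y] swap r/2=625/28568: DF=(1 − 625/28568·(0.979600+0.939700))/(1+625/28568) = 15/16 ≈ 0.937500
step 4 [2y] bond c/2=7/200: DF=(2095889/2000000 − 7/200·(0.979600+0.939700+0.937500))/(1+7/200) = 9159/10000 ≈ 0.915900
step 5 [2.5y] bond c/2=3/160: DF=(191349/200000 − 3/160·(0.979600+0.939700+0.937500+0.915900))/(1+3/160) = 8697/10000 ≈ 0.869700
step 6 [3y] swap r/2=1627/54797: DF=(1 − 1627/54797·(0.979600+0.939700+0.937500+0.915900+0.869700))/(1+1627/54797) = 8373/10000 ≈ 0.837300

1 1/2 2449/2500
2 1 9397/10000
3 3/2 15/16
4 2 9159/10000
5 5/2 8697/10000
6 3 8373/10000
DF(1y) = 9397/10000 ≈ 0.939700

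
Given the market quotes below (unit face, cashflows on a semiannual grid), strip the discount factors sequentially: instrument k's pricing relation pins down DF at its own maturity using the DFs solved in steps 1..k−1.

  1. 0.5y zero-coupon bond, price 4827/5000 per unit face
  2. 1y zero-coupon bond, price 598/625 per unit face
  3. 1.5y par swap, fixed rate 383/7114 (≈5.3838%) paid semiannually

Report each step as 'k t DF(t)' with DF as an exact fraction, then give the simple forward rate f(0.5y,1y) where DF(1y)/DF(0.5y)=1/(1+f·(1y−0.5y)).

1 1/2 4827/5000
2 1 598/625
3 3/2 4617/5000
f(0.5y,1y) = ((4827/5000)/(598/625) − 1)/(1/2) = 43/2392 ≈ 1.7977%

step 1 [0.5y] zero: DF = P = 4827/5000 ≈ 0.965400
step 2 [1y] zero: DF = P = 598/625 ≈ 0.956800
step 3 [1.5y] swap r/2=383/14228: DF=(1 − 383/14228·(0.965400+0.956800))/(1+383/14228) = 4617/5000 ≈ 0.923400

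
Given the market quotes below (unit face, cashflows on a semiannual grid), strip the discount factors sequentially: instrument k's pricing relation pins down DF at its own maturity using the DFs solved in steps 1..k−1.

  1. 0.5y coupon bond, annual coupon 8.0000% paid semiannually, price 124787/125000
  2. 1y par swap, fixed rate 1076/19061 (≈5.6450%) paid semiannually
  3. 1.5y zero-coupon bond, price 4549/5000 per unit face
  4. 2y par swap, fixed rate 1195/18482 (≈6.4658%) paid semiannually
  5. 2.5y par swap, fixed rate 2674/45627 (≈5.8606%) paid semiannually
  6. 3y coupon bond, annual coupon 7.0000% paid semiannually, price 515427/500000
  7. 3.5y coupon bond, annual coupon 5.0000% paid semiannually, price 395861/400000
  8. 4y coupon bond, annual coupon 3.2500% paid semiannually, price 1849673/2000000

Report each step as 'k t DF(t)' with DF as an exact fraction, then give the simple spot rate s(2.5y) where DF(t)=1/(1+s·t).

step 1 [0.5y] bond c/2=1/25: DF=(124787/125000 − 1/25·(0))/(1+1/25) = 9599/10000 ≈ 0.959900
step 2 [1y] swap r/2=538/19061: DF=(1 − 538/19061·(0.959900))/(1+538/19061) = 4731/5000 ≈ 0.946200
step 3 [1.5y] zero: DF = P = 4549/5000 ≈ 0.909800
step 4 [2y] swap r/2=1195/36964: DF=(1 − 1195/36964·(0.959900+0.946200+0.909800))/(1+1195/36964) = 1761/2000 ≈ 0.880500
step 5 [2.5y] swap r/2=1337/45627: DF=(1 − 1337/45627·(0.959900+0.946200+0.909800+0.880500))/(1+1337/45627) = 8663/10000 ≈ 0.866300
step 6 [3y] bond c/2=7/200: DF=(515427/500000 − 7/200·(0.959900+0.946200+0.909800+0.880500+0.866300))/(1+7/200) = 8417/10000 ≈ 0.841700
step 7 [3.5y] bond c/2=1/40: DF=(395861/400000 − 1/40·(0.959900+0.946200+0.909800+0.880500+0.866300+0.841700))/(1+1/40) = 8337/10000 ≈ 0.833700
step 8 [4y] bond c/2=13/800: DF=(1849673/2000000 − 13/800·(0.959900+0.946200+0.909800+0.880500+0.866300+0.841700+0.833700))/(1+13/800) = 8103/10000 ≈ 0.810300

1 1/2 9599/10000
2 1 4731/5000
3 3/2 4549/5000
4 2 1761/2000
5 5/2 8663/10000
6 3 8417/10000
7 7/2 8337/10000
8 4 8103/10000
s(2.5y) = (1/(8663/10000) − 1)/(5/2) = 2674/43315 ≈ 6.1734%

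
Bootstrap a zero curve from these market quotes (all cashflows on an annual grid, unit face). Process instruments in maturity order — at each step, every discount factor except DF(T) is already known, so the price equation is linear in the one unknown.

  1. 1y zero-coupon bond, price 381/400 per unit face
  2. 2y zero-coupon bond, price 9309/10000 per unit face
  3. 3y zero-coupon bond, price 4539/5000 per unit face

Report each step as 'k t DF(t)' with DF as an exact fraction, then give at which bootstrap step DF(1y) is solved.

1 1 381/400
2 2 9309/10000
3 3 4539/5000
DF(1y) is solved at step 1

step 1 [1y] zero: DF = P = 381/400 ≈ 0.952500
step 2 [2y] zero: DF = P = 9309/10000 ≈ 0.930900
step 3 [3y] zero: DF = P = 4539/5000 ≈ 0.907800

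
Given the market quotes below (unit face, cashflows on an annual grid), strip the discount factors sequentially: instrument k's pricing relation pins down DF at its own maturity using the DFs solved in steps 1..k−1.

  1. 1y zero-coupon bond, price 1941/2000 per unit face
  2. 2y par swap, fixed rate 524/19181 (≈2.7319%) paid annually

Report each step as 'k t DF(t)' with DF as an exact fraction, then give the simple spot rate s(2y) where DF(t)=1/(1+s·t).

step 1 [1y] zero: DF = P = 1941/2000 ≈ 0.970500
step 2 [2y] swap r/1=524/19181: DF=(1 − 524/19181·(0.970500))/(1+524/19181) = 2369/2500 ≈ 0.947600

1 1 1941/2000
2 2 2369/2500
s(2y) = (1/(2369/2500) − 1)/(2) = 131/4738 ≈ 2.7649%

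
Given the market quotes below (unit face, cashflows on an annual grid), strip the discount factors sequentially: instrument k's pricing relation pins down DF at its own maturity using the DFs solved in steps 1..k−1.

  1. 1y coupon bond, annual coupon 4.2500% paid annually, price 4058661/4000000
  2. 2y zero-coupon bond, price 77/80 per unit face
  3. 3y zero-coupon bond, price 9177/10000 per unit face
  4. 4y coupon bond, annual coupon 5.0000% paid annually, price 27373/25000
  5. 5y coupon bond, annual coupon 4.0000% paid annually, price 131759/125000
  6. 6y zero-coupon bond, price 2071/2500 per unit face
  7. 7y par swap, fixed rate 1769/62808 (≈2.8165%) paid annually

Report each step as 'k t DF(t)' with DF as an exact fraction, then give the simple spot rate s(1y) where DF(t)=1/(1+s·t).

step 1 [1y] bond c/1=17/400: DF=(4058661/4000000 − 17/400·(0))/(1+17/400) = 9733/10000 ≈ 0.973300
step 2 [2y] zero: DF = P = 77/80 ≈ 0.962500
step 3 [3y] zero: DF = P = 9177/10000 ≈ 0.917700
step 4 [4y] bond c/1=1/20: DF=(27373/25000 − 1/20·(0.973300+0.962500+0.917700))/(1+1/20) = 9069/10000 ≈ 0.906900
step 5 [5y] bond c/1=1/25: DF=(131759/125000 − 1/25·(0.973300+0.962500+0.917700+0.906900))/(1+1/25) = 8689/10000 ≈ 0.868900
step 6 [6y] zero: DF = P = 2071/2500 ≈ 0.828400
step 7 [7y] swap r/1=1769/62808: DF=(1 − 1769/62808·(0.973300+0.962500+0.917700+0.906900+0.868900+0.828400))/(1+1769/62808) = 8231/10000 ≈ 0.823100

1 1 9733/10000
2 2 77/80
3 3 9177/10000
4 4 9069/10000
5 5 8689/10000
6 6 2071/2500
7 7 8231/10000
s(1y) = (1/(9733/10000) − 1)/(1) = 267/9733 ≈ 2.7432%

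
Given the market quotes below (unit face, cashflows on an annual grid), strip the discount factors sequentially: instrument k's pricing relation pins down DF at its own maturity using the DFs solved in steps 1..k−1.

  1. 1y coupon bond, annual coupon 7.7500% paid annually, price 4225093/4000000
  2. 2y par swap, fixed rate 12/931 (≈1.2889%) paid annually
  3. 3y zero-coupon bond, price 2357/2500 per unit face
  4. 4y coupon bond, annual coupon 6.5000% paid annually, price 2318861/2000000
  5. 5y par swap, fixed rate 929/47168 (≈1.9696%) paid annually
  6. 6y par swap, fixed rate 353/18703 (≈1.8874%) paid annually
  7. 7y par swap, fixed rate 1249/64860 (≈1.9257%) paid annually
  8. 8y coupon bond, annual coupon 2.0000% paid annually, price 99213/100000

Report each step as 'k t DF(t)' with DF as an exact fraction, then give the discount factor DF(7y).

step 1 [1y] bond c/1=31/400: DF=(4225093/4000000 − 31/400·(0))/(1+31/400) = 9803/10000 ≈ 0.980300
step 2 [2y] swap r/1=12/931: DF=(1 − 12/931·(0.980300))/(1+12/931) = 2437/2500 ≈ 0.974800
step 3 [3y] zero: DF = P = 2357/2500 ≈ 0.942800
step 4 [4y] bond c/1=13/200: DF=(2318861/2000000 − 13/200·(0.980300+0.974800+0.942800))/(1+13/200) = 4559/5000 ≈ 0.911800
step 5 [5y] swap r/1=929/47168: DF=(1 − 929/47168·(0.980300+0.974800+0.942800+0.911800))/(1+929/47168) = 9071/10000 ≈ 0.907100
step 6 [6y] swap r/1=353/18703: DF=(1 − 353/18703·(0.980300+0.974800+0.942800+0.911800+0.907100))/(1+353/18703) = 8941/10000 ≈ 0.894100
step 7 [7y] swap r/1=1249/64860: DF=(1 − 1249/64860·(0.980300+0.974800+0.942800+0.911800+0.907100+0.894100))/(1+1249/64860) = 8751/10000 ≈ 0.875100
step 8 [8y] bond c/1=1/50: DF=(99213/100000 − 1/50·(0.980300+0.974800+0.942800+0.911800+0.907100+0.894100+0.875100))/(1+1/50) = 1691/2000 ≈ 0.845500

1 1 9803/10000
2 2 2437/2500
3 3 2357/2500
4 4 4559/5000
5 5 9071/10000
6 6 8941/10000
7 7 8751/10000
8 8 1691/2000
DF(7y) = 8751/10000 ≈ 0.875100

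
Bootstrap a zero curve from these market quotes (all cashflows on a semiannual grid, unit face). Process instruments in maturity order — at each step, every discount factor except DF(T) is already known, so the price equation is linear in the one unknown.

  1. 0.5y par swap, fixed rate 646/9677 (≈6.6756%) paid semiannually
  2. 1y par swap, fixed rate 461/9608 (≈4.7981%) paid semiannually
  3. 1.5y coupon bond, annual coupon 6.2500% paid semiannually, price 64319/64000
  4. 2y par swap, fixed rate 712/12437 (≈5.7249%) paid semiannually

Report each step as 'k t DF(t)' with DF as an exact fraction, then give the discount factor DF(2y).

1 1/2 9677/10000
2 1 9539/10000
3 3/2 9163/10000
4 2 2233/2500
DF(2y) = 2233/2500 ≈ 0.893200

step 1 [0.5y] swap r/2=323/9677: DF=(1 − 323/9677·(0))/(1+323/9677) = 9677/10000 ≈ 0.967700
step 2 [1y] swap r/2=461/19216: DF=(1 − 461/19216·(0.967700))/(1+461/19216) = 9539/10000 ≈ 0.953900
step 3 [1.5y] bond c/2=1/32: DF=(64319/64000 − 1/32·(0.967700+0.953900))/(1+1/32) = 9163/10000 ≈ 0.916300
step 4 [2y] swap r/2=356/12437: DF=(1 − 356/12437·(0.967700+0.953900+0.916300))/(1+356/12437) = 2233/2500 ≈ 0.893200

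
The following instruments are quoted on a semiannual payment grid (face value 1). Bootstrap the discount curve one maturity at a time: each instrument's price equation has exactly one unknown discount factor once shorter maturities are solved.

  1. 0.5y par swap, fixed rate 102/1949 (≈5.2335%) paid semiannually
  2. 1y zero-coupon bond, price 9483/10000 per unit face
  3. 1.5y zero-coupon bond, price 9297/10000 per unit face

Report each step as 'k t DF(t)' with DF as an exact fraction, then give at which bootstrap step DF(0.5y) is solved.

step 1 [0.5y] swap r/2=51/1949: DF=(1 − 51/1949·(0))/(1+51/1949) = 1949/2000 ≈ 0.974500
step 2 [1y] zero: DF = P = 9483/10000 ≈ 0.948300
step 3 [1.5y] zero: DF = P = 9297/10000 ≈ 0.929700

1 1/2 1949/2000
2 1 9483/10000
3 3/2 9297/10000
DF(0.5y) is solved at step 1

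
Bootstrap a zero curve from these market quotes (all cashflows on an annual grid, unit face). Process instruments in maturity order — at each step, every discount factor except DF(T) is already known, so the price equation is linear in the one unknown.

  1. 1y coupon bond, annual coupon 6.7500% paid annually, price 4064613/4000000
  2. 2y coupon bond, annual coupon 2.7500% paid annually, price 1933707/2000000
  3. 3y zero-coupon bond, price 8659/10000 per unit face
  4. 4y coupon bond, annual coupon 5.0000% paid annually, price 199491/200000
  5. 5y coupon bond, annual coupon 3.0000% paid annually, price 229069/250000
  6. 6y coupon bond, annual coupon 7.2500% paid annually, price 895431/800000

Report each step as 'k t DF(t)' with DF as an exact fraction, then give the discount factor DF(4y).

step 1 [1y] bond c/1=27/400: DF=(4064613/4000000 − 27/400·(0))/(1+27/400) = 9519/10000 ≈ 0.951900
step 2 [2y] bond c/1=11/400: DF=(1933707/2000000 − 11/400·(0.951900))/(1+11/400) = 1831/2000 ≈ 0.915500
step 3 [3y] zero: DF = P = 8659/10000 ≈ 0.865900
step 4 [4y] bond c/1=1/20: DF=(199491/200000 − 1/20·(0.951900+0.915500+0.865900))/(1+1/20) = 4099/5000 ≈ 0.819800
step 5 [5y] bond c/1=3/100: DF=(229069/250000 − 3/100·(0.951900+0.915500+0.865900+0.819800))/(1+3/100) = 7861/10000 ≈ 0.786100
step 6 [6y] bond c/1=29/400: DF=(895431/800000 − 29/400·(0.951900+0.915500+0.865900+0.819800+0.786100))/(1+29/400) = 7503/10000 ≈ 0.750300

1 1 9519/10000
2 2 1831/2000
3 3 8659/10000
4 4 4099/5000
5 5 7861/10000
6 6 7503/10000
DF(4y) = 4099/5000 ≈ 0.819800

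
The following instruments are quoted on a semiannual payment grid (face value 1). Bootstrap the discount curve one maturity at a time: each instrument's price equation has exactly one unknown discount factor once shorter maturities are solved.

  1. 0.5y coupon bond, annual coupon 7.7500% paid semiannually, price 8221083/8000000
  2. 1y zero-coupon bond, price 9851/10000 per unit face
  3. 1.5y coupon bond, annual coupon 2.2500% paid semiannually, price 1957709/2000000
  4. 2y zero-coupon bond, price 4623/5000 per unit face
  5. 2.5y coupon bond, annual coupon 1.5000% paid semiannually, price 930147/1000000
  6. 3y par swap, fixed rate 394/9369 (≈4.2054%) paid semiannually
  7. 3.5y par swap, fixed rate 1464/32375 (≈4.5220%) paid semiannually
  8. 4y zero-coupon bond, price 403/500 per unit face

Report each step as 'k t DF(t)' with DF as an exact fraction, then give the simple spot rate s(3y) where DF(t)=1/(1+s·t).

1 1/2 9893/10000
2 1 9851/10000
3 3/2 473/500
4 2 4623/5000
5 5/2 4473/5000
6 3 4409/5000
7 7/2 1067/1250
8 4 403/500
s(3y) = (1/(4409/5000) − 1)/(3) = 197/4409 ≈ 4.4681%

step 1 [0.5y] bond c/2=31/800: DF=(8221083/8000000 − 31/800·(0))/(1+31/800) = 9893/10000 ≈ 0.989300
step 2 [1y] zero: DF = P = 9851/10000 ≈ 0.985100
step 3 [1.5y] bond c/2=9/800: DF=(1957709/2000000 − 9/800·(0.989300+0.985100))/(1+9/800) = 473/500 ≈ 0.946000
step 4 [2y] zero: DF = P = 4623/5000 ≈ 0.924600
step 5 [2.5y] bond c/2=3/400: DF=(930147/1000000 − 3/400·(0.989300+0.985100+0.946000+0.924600))/(1+3/400) = 4473/5000 ≈ 0.894600
step 6 [3y] swap r/2=197/9369: DF=(1 − 197/9369·(0.989300+0.985100+0.946000+0.924600+0.894600))/(1+197/9369) = 4409/5000 ≈ 0.881800
step 7 [3.5y] swap r/2=732/32375: DF=(1 − 732/32375·(0.989300+0.985100+0.946000+0.924600+0.894600+0.881800))/(1+732/32375) = 1067/1250 ≈ 0.853600
step 8 [4y] zero: DF = P = 403/500 ≈ 0.806000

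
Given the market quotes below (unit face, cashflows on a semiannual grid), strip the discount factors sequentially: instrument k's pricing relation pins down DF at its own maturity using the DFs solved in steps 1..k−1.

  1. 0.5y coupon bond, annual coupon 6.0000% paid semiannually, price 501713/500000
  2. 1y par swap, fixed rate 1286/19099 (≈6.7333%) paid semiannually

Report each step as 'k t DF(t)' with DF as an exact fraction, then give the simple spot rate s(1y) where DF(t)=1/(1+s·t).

step 1 [0.5y] bond c/2=3/100: DF=(501713/500000 − 3/100·(0))/(1+3/100) = 4871/5000 ≈ 0.974200
step 2 [1y] swap r/2=643/19099: DF=(1 − 643/19099·(0.974200))/(1+643/19099) = 9357/10000 ≈ 0.935700

1 1/2 4871/5000
2 1 9357/10000
s(1y) = (1/(9357/10000) − 1)/(1) = 643/9357 ≈ 6.8719%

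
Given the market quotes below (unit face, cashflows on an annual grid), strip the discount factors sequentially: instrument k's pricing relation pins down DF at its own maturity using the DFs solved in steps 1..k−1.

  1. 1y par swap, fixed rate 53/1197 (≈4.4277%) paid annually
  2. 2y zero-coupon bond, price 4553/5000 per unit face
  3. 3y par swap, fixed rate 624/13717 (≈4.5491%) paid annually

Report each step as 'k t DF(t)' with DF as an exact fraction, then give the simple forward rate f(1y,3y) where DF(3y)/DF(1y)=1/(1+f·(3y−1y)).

step 1 [1y] swap r/1=53/1197: DF=(1 − 53/1197·(0))/(1+53/1197) = 1197/1250 ≈ 0.957600
step 2 [2y] zero: DF = P = 4553/5000 ≈ 0.910600
step 3 [3y] swap r/1=624/13717: DF=(1 − 624/13717·(0.957600+0.910600))/(1+624/13717) = 547/625 ≈ 0.875200

1 1 1197/1250
2 2 4553/5000
3 3 547/625
f(1y,3y) = ((1197/1250)/(547/625) − 1)/(2) = 103/2188 ≈ 4.7075%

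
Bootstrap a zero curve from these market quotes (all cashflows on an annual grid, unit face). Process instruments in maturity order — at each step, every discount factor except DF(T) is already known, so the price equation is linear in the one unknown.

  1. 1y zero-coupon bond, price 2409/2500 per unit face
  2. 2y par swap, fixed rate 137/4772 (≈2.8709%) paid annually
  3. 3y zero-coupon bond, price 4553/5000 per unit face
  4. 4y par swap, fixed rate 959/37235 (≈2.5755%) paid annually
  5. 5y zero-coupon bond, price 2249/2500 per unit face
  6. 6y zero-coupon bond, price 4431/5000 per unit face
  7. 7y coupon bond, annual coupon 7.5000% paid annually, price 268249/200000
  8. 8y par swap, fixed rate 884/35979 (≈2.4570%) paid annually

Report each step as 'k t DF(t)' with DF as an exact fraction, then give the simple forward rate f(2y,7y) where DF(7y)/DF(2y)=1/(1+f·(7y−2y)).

1 1 2409/2500
2 2 2363/2500
3 3 4553/5000
4 4 9041/10000
5 5 2249/2500
6 6 4431/5000
7 7 8633/10000
8 8 1029/1250
f(2y,7y) = ((2363/2500)/(8633/10000) − 1)/(5) = 819/43165 ≈ 1.8974%

step 1 [1y] zero: DF = P = 2409/2500 ≈ 0.963600
step 2 [2y] swap r/1=137/4772: DF=(1 − 137/4772·(0.963600))/(1+137/4772) = 2363/2500 ≈ 0.945200
step 3 [3y] zero: DF = P = 4553/5000 ≈ 0.910600
step 4 [4y] swap r/1=959/37235: DF=(1 − 959/37235·(0.963600+0.945200+0.910600))/(1+959/37235) = 9041/10000 ≈ 0.904100
step 5 [5y] zero: DF = P = 2249/2500 ≈ 0.899600
step 6 [6y] zero: DF = P = 4431/5000 ≈ 0.886200
step 7 [7y] bond c/1=3/40: DF=(268249/200000 − 3/40·(0.963600+0.945200+0.910600+0.904100+0.899600+0.886200))/(1+3/40) = 8633/10000 ≈ 0.863300
step 8 [8y] swap r/1=884/35979: DF=(1 − 884/35979·(0.963600+0.945200+0.910600+0.904100+0.899600+0.886200+0.863300))/(1+884/35979) = 1029/1250 ≈ 0.823200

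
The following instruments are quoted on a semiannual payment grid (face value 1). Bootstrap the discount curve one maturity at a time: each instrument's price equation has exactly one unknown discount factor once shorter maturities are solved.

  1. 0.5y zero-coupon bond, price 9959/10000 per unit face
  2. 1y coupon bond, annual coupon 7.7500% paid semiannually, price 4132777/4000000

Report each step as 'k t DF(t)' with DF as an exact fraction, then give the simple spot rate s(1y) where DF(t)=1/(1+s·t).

step 1 [0.5y] zero: DF = P = 9959/10000 ≈ 0.995900
step 2 [1y] bond c/2=31/800: DF=(4132777/4000000 − 31/800·(0.995900))/(1+31/800) = 383/400 ≈ 0.957500

1 1/2 9959/10000
2 1 383/400
s(1y) = (1/(383/400) − 1)/(1) = 17/383 ≈ 4.4386%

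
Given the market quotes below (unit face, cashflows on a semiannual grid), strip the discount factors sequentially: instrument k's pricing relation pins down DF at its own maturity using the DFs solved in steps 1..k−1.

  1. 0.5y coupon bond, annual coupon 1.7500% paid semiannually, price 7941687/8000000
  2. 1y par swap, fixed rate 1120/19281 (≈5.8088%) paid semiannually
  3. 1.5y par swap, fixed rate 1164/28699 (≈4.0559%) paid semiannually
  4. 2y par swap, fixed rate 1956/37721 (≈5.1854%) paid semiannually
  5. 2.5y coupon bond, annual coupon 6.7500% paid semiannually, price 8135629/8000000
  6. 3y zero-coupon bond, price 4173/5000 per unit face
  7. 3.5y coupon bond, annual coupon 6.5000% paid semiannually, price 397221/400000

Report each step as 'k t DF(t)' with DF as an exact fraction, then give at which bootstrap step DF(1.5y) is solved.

1 1/2 9841/10000
2 1 118/125
3 3/2 4709/5000
4 2 4511/5000
5 5/2 4303/5000
6 3 4173/5000
7 7/2 7897/10000
DF(1.5y) is solved at step 3

step 1 [0.5y] bond c/2=7/800: DF=(7941687/8000000 − 7/800·(0))/(1+7/800) = 9841/10000 ≈ 0.984100
step 2 [1y] swap r/2=560/19281: DF=(1 − 560/19281·(0.984100))/(1+560/19281) = 118/125 ≈ 0.944000
step 3 [1.5y] swap r/2=582/28699: DF=(1 − 582/28699·(0.984100+0.944000))/(1+582/28699) = 4709/5000 ≈ 0.941800
step 4 [2y] swap r/2=978/37721: DF=(1 − 978/37721·(0.984100+0.944000+0.941800))/(1+978/37721) = 4511/5000 ≈ 0.902200
step 5 [2.5y] bond c/2=27/800: DF=(8135629/8000000 − 27/800·(0.984100+0.944000+0.941800+0.902200))/(1+27/800) = 4303/5000 ≈ 0.860600
step 6 [3y] zero: DF = P = 4173/5000 ≈ 0.834600
step 7 [3.5y] bond c/2=13/400: DF=(397221/400000 − 13/400·(0.984100+0.944000+0.941800+0.902200+0.860600+0.834600))/(1+13/400) = 7897/10000 ≈ 0.789700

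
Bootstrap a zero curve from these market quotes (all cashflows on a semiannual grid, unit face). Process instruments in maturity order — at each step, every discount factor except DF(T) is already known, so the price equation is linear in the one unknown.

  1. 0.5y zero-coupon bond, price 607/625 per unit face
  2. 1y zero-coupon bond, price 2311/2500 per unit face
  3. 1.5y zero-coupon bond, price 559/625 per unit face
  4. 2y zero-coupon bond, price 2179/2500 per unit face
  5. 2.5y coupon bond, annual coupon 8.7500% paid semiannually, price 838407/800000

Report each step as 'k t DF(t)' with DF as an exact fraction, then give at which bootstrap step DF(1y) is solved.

1 1/2 607/625
2 1 2311/2500
3 3/2 559/625
4 2 2179/2500
5 5/2 4253/5000
DF(1y) is solved at step 2

step 1 [0.5y] zero: DF = P = 607/625 ≈ 0.971200
step 2 [1y] zero: DF = P = 2311/2500 ≈ 0.924400
step 3 [1.5y] zero: DF = P = 559/625 ≈ 0.894400
step 4 [2y] zero: DF = P = 2179/2500 ≈ 0.871600
step 5 [2.5y] bond c/2=7/160: DF=(838407/800000 − 7/160·(0.971200+0.924400+0.894400+0.871600))/(1+7/160) = 4253/5000 ≈ 0.850600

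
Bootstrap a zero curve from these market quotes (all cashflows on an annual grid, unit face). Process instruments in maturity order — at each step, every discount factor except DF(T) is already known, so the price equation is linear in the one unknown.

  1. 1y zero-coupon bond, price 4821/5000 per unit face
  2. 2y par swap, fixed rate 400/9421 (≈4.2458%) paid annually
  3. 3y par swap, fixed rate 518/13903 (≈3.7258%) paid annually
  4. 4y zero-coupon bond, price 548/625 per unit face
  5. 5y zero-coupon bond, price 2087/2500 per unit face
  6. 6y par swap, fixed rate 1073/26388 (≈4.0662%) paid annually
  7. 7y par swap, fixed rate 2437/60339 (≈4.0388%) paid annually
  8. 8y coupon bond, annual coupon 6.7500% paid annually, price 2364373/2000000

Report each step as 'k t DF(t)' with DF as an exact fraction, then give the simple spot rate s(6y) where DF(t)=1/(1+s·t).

1 1 4821/5000
2 2 23/25
3 3 2241/2500
4 4 548/625
5 5 2087/2500
6 6 3927/5000
7 7 7563/10000
8 8 7259/10000
s(6y) = (1/(3927/5000) − 1)/(6) = 1073/23562 ≈ 4.5539%

step 1 [1y] zero: DF = P = 4821/5000 ≈ 0.964200
step 2 [2y] swap r/1=400/9421: DF=(1 − 400/9421·(0.964200))/(1+400/9421) = 23/25 ≈ 0.920000
step 3 [3y] swap r/1=518/13903: DF=(1 − 518/13903·(0.964200+0.920000))/(1+518/13903) = 2241/2500 ≈ 0.896400
step 4 [4y] zero: DF = P = 548/625 ≈ 0.876800
step 5 [5y] zero: DF = P = 2087/2500 ≈ 0.834800
step 6 [6y] swap r/1=1073/26388: DF=(1 − 1073/26388·(0.964200+0.920000+0.896400+0.876800+0.834800))/(1+1073/26388) = 3927/5000 ≈ 0.785400
step 7 [7y] swap r/1=2437/60339: DF=(1 − 2437/60339·(0.964200+0.920000+0.896400+0.876800+0.834800+0.785400))/(1+2437/60339) = 7563/10000 ≈ 0.756300
step 8 [8y] bond c/1=27/400: DF=(2364373/2000000 − 27/400·(0.964200+0.920000+0.896400+0.876800+0.834800+0.785400+0.756300))/(1+27/400) = 7259/10000 ≈ 0.725900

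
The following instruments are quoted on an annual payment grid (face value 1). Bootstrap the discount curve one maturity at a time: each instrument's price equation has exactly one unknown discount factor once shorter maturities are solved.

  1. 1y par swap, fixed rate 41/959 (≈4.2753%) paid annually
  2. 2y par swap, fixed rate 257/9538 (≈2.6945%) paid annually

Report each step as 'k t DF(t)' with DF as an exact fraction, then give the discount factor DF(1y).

1 1 959/1000
2 2 4743/5000
DF(1y) = 959/1000 ≈ 0.959000

step 1 [1y] swap r/1=41/959: DF=(1 − 41/959·(0))/(1+41/959) = 959/1000 ≈ 0.959000
step 2 [2y] swap r/1=257/9538: DF=(1 − 257/9538·(0.959000))/(1+257/9538) = 4743/5000 ≈ 0.948600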